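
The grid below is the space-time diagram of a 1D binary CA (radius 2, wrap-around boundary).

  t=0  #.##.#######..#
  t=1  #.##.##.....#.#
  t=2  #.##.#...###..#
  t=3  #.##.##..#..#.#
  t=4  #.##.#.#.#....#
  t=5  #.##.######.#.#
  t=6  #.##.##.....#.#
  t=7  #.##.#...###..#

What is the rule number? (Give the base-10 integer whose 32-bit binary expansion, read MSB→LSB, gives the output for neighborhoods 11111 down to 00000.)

  [31] ##### => .  t=0,i=7
  [30] ####. => .  t=0,i=10
  [29] ###.# => .  t=5,i=10
  [28] ###.. => .  t=0,i=11
  [27] ##.## => .  t=0,i=1
  [26] ##.#. => .  t=2,i=4
  [25] ##..# => #  t=0,i=12
  [24] ##... => .  t=1,i=7
  [23] #.### => #  t=0,i=5
  [22] #.##. => #  t=0,i=2
  [21] #.#.# => #  t=4,i=5
  [20] #.#.. => #  t=2,i=5
  [19] #..## => .  t=0,i=13
  [18] #..#. => .  t=3,i=8
  [17] #...# => .  t=2,i=7
  [16] #.... => .  t=1,i=8
  [15] .#### => #  t=0,i=6
  [14] .###. => .  t=2,i=10
  [13] .##.# => #  t=0,i=0
  [12] .##.. => .  t=1,i=6
  [11] .#.## => .  t=1,i=13
  [10] .#.#. => #  t=4,i=6
  [9] .#..# => .  t=3,i=10
  [8] .#... => #  t=2,i=6
  [7] ..### => #  t=2,i=9
  [6] ..##. => #  t=0,i=14
  [5] ..#.# => .  t=1,i=12
  [4] ..#.. => #  t=3,i=9
  [3] ...## => .  t=2,i=8
  [2] ...#. => #  t=1,i=11
  [1] ....# => #  t=1,i=10
  [0] ..... => #  t=1,i=9
  bits 00000010111100001010010111010111 = 49325527

49325527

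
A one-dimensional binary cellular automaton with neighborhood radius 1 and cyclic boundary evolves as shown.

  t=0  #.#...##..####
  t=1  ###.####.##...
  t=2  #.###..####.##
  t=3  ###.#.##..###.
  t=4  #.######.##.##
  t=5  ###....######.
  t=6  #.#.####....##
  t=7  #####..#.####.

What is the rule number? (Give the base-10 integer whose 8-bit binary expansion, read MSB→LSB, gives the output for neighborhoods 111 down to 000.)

111

  [7] ### => .  t=0,i=11
  [6] ##. => #  t=0,i=0
  [5] #.# => #  t=0,i=1
  [4] #.. => .  t=0,i=3
  [3] .## => #  t=0,i=6
  [2] .#. => #  t=0,i=2
  [1] ..# => #  t=0,i=5
  [0] ... => #  t=0,i=4
  bits 01101111 = 111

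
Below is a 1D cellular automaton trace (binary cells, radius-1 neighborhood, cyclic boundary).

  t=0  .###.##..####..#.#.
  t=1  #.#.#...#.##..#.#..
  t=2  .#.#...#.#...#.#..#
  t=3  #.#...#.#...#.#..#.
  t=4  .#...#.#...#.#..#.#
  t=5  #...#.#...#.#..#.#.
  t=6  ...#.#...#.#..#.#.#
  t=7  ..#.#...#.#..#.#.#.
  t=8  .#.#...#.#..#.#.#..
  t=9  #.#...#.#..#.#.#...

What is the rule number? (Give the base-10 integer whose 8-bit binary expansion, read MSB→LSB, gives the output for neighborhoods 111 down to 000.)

162

  nb ###: next=#  (t=0,i=2, bit7=1)
  nb ##.: next=.  (t=0,i=3, bit6=0)
  nb #.#: next=#  (t=0,i=4, bit5=1)
  nb #..: next=.  (t=0,i=7, bit4=0)
  nb .##: next=.  (t=0,i=1, bit3=0)
  nb .#.: next=.  (t=0,i=15, bit2=0)
  nb ..#: next=#  (t=0,i=0, bit1=1)
  nb ...: next=.  (t=1,i=6, bit0=0)
  bits 10100010 = 162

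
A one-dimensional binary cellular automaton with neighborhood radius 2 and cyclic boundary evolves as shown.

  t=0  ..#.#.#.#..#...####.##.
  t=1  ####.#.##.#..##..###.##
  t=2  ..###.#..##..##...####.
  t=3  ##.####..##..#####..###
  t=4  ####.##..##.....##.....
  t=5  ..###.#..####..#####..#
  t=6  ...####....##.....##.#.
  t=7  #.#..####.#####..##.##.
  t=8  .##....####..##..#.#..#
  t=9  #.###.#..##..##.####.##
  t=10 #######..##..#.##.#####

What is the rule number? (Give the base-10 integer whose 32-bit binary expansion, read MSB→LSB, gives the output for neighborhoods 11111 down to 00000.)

  nb #####: next=.  (t=1,i=0, bit31=0)
  nb ####.: next=#  (t=0,i=17, bit30=1)
  nb ###.#: next=#  (t=0,i=18, bit29=1)
  nb ###..: next=#  (t=2,i=21, bit28=1)
  nb ##.##: next=#  (t=0,i=19, bit27=1)
  nb ##.#.: next=#  (t=1,i=4, bit26=1)
  nb ##..#: next=.  (t=1,i=15, bit25=0)
  nb ##...: next=#  (t=0,i=22, bit24=1)
  nb #.###: next=#  (t=1,i=21, bit23=1)
  nb #.##.: next=.  (t=0,i=20, bit22=0)
  nb #.#.#: next=.  (t=0,i=4, bit21=0)
  nb #.#..: next=#  (t=0,i=8, bit20=1)
  nb #..##: next=.  (t=1,i=12, bit19=0)
  nb #..#.: next=#  (t=0,i=10, bit18=1)
  nb #...#: next=#  (t=0,i=0, bit17=1)
  nb #....: next=#  (t=4,i=12, bit16=1)
  nb .####: next=.  (t=0,i=16, bit15=0)
  nb .###.: next=#  (t=1,i=18, bit14=1)
  nb .##.#: next=.  (t=1,i=8, bit13=0)
  nb .##..: next=#  (t=0,i=21, bit12=1)
  nb .#.##: next=#  (t=1,i=6, bit11=1)
  nb .#.#.: next=#  (t=0,i=3, bit10=1)
  nb .#..#: next=.  (t=0,i=9, bit9=0)
  nb .#...: next=.  (t=0,i=12, bit8=0)
  nb ..###: next=.  (t=0,i=15, bit7=0)
  nb ..##.: next=#  (t=1,i=13, bit6=1)
  nb ..#.#: next=#  (t=0,i=2, bit5=1)
  nb ..#..: next=.  (t=0,i=11, bit4=0)
  nb ...##: next=#  (t=0,i=14, bit3=1)
  nb ...#.: next=#  (t=0,i=1, bit2=1)
  nb ....#: next=.  (t=4,i=14, bit1=0)
  nb .....: next=.  (t=4,i=13, bit0=0)
  bits 01111101100101110101110001101100 = 2107071596

2107071596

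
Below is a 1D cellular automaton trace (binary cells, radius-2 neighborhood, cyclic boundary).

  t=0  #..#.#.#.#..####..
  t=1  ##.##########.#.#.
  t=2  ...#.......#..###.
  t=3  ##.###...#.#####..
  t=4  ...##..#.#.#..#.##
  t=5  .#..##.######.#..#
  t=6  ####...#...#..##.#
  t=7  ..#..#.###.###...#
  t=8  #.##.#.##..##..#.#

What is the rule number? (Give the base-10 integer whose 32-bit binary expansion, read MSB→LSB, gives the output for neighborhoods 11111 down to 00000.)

  ##### -> .   bit 31 = 0  t=1,i=5
  ####. -> #   bit 30 = 1  t=0,i=14
  ###.# -> .   bit 29 = 0  t=1,i=12
  ###.. -> .   bit 28 = 0  t=0,i=15
  ##.## -> .   bit 27 = 0  t=1,i=2
  ##.#. -> .   bit 26 = 0  t=1,i=13
  ##..# -> #   bit 25 = 1  t=0,i=16
  ##... -> .   bit 24 = 0  t=2,i=17
  #.### -> #   bit 23 = 1  t=1,i=3
  #.##. -> .   bit 22 = 0  t=1,i=0
  #.#.# -> #   bit 21 = 1  t=0,i=5
  #.#.. -> #   bit 20 = 1  t=0,i=9
  #..## -> #   bit 19 = 1  t=0,i=11
  #..#. -> .   bit 18 = 0  t=0,i=2
  #...# -> #   bit 17 = 1  t=3,i=7
  #.... -> #   bit 16 = 1  t=2,i=0
  .#### -> .   bit 15 = 0  t=0,i=13
  .###. -> #   bit 14 = 1  t=2,i=15
  .##.# -> .   bit 13 = 0  t=1,i=1
  .##.. -> #   bit 12 = 1  t=4,i=4
  .#.## -> .   bit 11 = 0  t=1,i=17
  .#.#. -> #   bit 10 = 1  t=0,i=4
  .#..# -> #   bit 9 = 1  t=0,i=1
  .#... -> #   bit 8 = 1  t=2,i=4
  ..### -> #   bit 7 = 1  t=0,i=12
  ..##. -> .   bit 6 = 0  t=3,i=0
  ..#.# -> #   bit 5 = 1  t=0,i=3
  ..#.. -> #   bit 4 = 1  t=0,i=0
  ...## -> .   bit 3 = 0  t=4,i=2
  ...#. -> .   bit 2 = 0  t=2,i=2
  ....# -> #   bit 1 = 1  t=2,i=1
  ..... -> .   bit 0 = 0  t=2,i=6
  bits 01000010101110110101011110110010 = 1119573938

1119573938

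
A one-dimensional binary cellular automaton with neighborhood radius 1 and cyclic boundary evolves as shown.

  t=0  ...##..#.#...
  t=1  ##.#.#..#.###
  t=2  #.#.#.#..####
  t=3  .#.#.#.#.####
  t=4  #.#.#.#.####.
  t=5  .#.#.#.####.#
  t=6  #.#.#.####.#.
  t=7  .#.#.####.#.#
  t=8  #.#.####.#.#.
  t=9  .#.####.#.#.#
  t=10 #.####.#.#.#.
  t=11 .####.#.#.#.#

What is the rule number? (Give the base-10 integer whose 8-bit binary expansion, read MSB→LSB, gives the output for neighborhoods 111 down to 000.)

  ###|#  b7=1 t=1,i=0
  ##.|.  b6=0 t=0,i=4
  #.#|#  b5=1 t=0,i=8
  #..|#  b4=1 t=0,i=5
  .##|#  b3=1 t=0,i=3
  .#.|.  b2=0 t=0,i=7
  ..#|.  b1=0 t=0,i=2
  ...|#  b0=1 t=0,i=0
  bits 10111001 = 185

185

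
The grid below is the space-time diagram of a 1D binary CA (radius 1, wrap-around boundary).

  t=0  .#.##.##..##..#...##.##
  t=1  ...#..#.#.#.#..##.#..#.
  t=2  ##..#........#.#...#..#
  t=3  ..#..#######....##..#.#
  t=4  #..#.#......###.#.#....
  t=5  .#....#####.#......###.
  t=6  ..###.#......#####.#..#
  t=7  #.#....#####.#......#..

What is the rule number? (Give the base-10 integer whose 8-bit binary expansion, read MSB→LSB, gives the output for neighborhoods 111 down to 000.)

  [7] ### => .  t=2,i=0
  [6] ##. => .  t=0,i=4
  [5] #.# => .  t=0,i=0
  [4] #.. => #  t=0,i=8
  [3] .## => #  t=0,i=3
  [2] .#. => .  t=0,i=1
  [1] ..# => .  t=0,i=9
  [0] ... => #  t=0,i=16
  bits 00011001 = 25

25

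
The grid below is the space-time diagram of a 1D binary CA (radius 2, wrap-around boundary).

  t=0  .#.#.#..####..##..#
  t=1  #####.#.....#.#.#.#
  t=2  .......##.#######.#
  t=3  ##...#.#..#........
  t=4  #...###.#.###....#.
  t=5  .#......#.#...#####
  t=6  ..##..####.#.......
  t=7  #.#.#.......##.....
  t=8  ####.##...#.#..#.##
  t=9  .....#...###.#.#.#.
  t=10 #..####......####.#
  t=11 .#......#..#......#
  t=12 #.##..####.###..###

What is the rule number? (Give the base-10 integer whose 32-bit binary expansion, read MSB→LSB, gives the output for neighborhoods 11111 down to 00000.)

  nb #####: next=.  (t=1,i=1, bit31=0)
  nb ####.: next=.  (t=0,i=10, bit30=0)
  nb ###.#: next=.  (t=1,i=4, bit29=0)
  nb ###..: next=.  (t=0,i=11, bit28=0)
  nb ##.##: next=.  (t=2,i=9, bit27=0)
  nb ##.#.: next=.  (t=1,i=5, bit26=0)
  nb ##..#: next=#  (t=0,i=12, bit25=1)
  nb ##...: next=.  (t=3,i=2, bit24=0)
  nb #.###: next=#  (t=1,i=18, bit23=1)
  nb #.##.: next=#  (t=8,i=5, bit22=1)
  nb #.#.#: next=#  (t=0,i=1, bit21=1)
  nb #.#..: next=.  (t=0,i=5, bit20=0)
  nb #..##: next=.  (t=0,i=7, bit19=0)
  nb #..#.: next=.  (t=0,i=17, bit18=0)
  nb #...#: next=.  (t=3,i=3, bit17=0)
  nb #....: next=#  (t=1,i=8, bit16=1)
  nb .####: next=.  (t=0,i=9, bit15=0)
  nb .###.: next=.  (t=4,i=5, bit14=0)
  nb .##.#: next=.  (t=2,i=8, bit13=0)
  nb .##..: next=.  (t=0,i=15, bit12=0)
  nb .#.##: next=.  (t=1,i=17, bit11=0)
  nb .#.#.: next=#  (t=0,i=0, bit10=1)
  nb .#..#: next=#  (t=0,i=6, bit9=1)
  nb .#...: next=#  (t=1,i=7, bit8=1)
  nb ..###: next=.  (t=0,i=8, bit7=0)
  nb ..##.: next=#  (t=0,i=14, bit6=1)
  nb ..#.#: next=#  (t=0,i=18, bit5=1)
  nb ..#..: next=#  (t=3,i=10, bit4=1)
  nb ...##: next=.  (t=2,i=6, bit3=0)
  nb ...#.: next=#  (t=1,i=11, bit2=1)
  nb ....#: next=#  (t=1,i=10, bit1=1)
  nb .....: next=.  (t=1,i=9, bit0=0)
  bits 00000010111000010000011101110110 = 48301942

48301942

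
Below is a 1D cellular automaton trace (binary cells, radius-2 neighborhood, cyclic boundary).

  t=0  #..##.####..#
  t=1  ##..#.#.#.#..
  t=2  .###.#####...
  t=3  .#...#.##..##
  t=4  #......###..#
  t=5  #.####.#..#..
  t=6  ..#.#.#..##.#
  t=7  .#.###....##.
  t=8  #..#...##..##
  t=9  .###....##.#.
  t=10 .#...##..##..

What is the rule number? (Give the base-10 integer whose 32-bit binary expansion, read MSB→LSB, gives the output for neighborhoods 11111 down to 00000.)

3336909971

  #####|#  b31=1 t=2,i=7
  ####.|#  b30=1 t=0,i=8
  ###.#|.  b29=0 t=2,i=3
  ###..|.  b28=0 t=0,i=9
  ##.##|.  b27=0 t=0,i=5
  ##.#.|#  b26=1 t=3,i=0
  ##..#|#  b25=1 t=0,i=1
  ##...|.  b24=0 t=2,i=10
  #.###|#  b23=1 t=0,i=6
  #.##.|#  b22=1 t=3,i=7
  #.#.#|#  b21=1 t=1,i=6
  #.#..|.  b20=0 t=1,i=10
  #..##|.  b19=0 t=0,i=2
  #..#.|#  b18=1 t=1,i=3
  #...#|.  b17=0 t=3,i=3
  #....|#  b16=1 t=2,i=11
  .####|.  b15=0 t=0,i=7
  .###.|.  b14=0 t=2,i=2
  .##.#|#  b13=1 t=0,i=4
  .##..|#  b12=1 t=0,i=0
  .#.##|.  b11=0 t=3,i=6
  .#.#.|#  b10=1 t=1,i=5
  .#..#|.  b9=0 t=1,i=11
  .#...|.  b8=0 t=3,i=2
  ..###|#  b7=1 t=2,i=1
  ..##.|.  b6=0 t=0,i=3
  ..#.#|.  b5=0 t=1,i=4
  ..#..|#  b4=1 t=5,i=10
  ...##|.  b3=0 t=2,i=0
  ...#.|.  b2=0 t=3,i=4
  ....#|#  b1=1 t=2,i=12
  .....|#  b0=1 t=4,i=3
  bits 11000110111001010011010010010011 = 3336909971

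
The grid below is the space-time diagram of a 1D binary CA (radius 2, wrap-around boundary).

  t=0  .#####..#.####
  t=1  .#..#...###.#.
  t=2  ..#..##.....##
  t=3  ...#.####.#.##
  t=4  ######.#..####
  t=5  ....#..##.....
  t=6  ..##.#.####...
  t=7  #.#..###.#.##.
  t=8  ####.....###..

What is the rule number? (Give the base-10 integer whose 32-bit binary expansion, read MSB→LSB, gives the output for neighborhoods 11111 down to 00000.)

1106452326

  ##### -> .   bit 31 = 0  t=0,i=3
  ####. -> #   bit 30 = 1  t=0,i=4
  ###.# -> .   bit 29 = 0  t=0,i=13
  ###.. -> .   bit 28 = 0  t=0,i=5
  ##.## -> .   bit 27 = 0  t=0,i=0
  ##.#. -> .   bit 26 = 0  t=1,i=11
  ##..# -> .   bit 25 = 0  t=0,i=6
  ##... -> #   bit 24 = 1  t=2,i=7
  #.### -> #   bit 23 = 1  t=0,i=1
  #.##. -> #   bit 22 = 1  t=3,i=12
  #.#.# -> #   bit 21 = 1  t=3,i=10
  #.#.. -> #   bit 20 = 1  t=1,i=12
  #..## -> .   bit 19 = 0  t=2,i=4
  #..#. -> .   bit 18 = 0  t=0,i=7
  #...# -> #   bit 17 = 1  t=1,i=6
  #.... -> #   bit 16 = 1  t=2,i=8
  .#### -> .   bit 15 = 0  t=0,i=2
  .###. -> .   bit 14 = 0  t=1,i=9
  .##.# -> .   bit 13 = 0  t=6,i=3
  .##.. -> #   bit 12 = 1  t=2,i=6
  .#.## -> #   bit 11 = 1  t=0,i=9
  .#.#. -> #   bit 10 = 1  t=7,i=1
  .#..# -> #   bit 9 = 1  t=1,i=2
  .#... -> #   bit 8 = 1  t=1,i=5
  ..### -> .   bit 7 = 0  t=1,i=8
  ..##. -> #   bit 6 = 1  t=2,i=5
  ..#.# -> #   bit 5 = 1  t=0,i=8
  ..#.. -> .   bit 4 = 0  t=1,i=1
  ...## -> .   bit 3 = 0  t=1,i=7
  ...#. -> #   bit 2 = 1  t=3,i=2
  ....# -> #   bit 1 = 1  t=2,i=10
  ..... -> .   bit 0 = 0  t=2,i=9
  bits 01000001111100110001111101100110 = 1106452326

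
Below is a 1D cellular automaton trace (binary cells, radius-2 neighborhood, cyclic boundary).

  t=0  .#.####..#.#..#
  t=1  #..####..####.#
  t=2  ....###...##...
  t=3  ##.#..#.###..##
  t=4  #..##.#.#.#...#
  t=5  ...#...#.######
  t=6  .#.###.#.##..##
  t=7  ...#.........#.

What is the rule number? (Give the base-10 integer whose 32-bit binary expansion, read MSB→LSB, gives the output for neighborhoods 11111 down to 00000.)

  [31] ##### => .  t=5,i=11
  [30] ####. => #  t=0,i=5
  [29] ###.# => .  t=1,i=12
  [28] ###.. => #  t=0,i=6
  [27] ##.## => .  t=1,i=13
  [26] ##.#. => .  t=3,i=2
  [25] ##..# => .  t=0,i=7
  [24] ##... => .  t=2,i=7
  [23] #.### => #  t=0,i=3
  [22] #.##. => .  t=1,i=14
  [21] #.#.# => .  t=0,i=1
  [20] #.#.. => #  t=0,i=11
  [19] #..## => .  t=1,i=2
  [18] #..#. => .  t=0,i=8
  [17] #...# => #  t=2,i=8
  [16] #.... => #  t=2,i=13
  [15] .#### => #  t=0,i=4
  [14] .###. => .  t=2,i=5
  [13] .##.# => .  t=4,i=4
  [12] .##.. => .  t=1,i=0
  [11] .#.## => .  t=0,i=2
  [10] .#.#. => #  t=0,i=0
  [9] .#..# => #  t=0,i=12
  [8] .#... => #  t=4,i=11
  [7] ..### => .  t=1,i=3
  [6] ..##. => #  t=2,i=10
  [5] ..#.# => #  t=0,i=9
  [4] ..#.. => #  t=5,i=3
  [3] ...## => #  t=2,i=3
  [2] ...#. => .  t=5,i=2
  [1] ....# => .  t=2,i=2
  [0] ..... => #  t=2,i=0
  bits 01010000100100111000011101111001 = 1351845753

1351845753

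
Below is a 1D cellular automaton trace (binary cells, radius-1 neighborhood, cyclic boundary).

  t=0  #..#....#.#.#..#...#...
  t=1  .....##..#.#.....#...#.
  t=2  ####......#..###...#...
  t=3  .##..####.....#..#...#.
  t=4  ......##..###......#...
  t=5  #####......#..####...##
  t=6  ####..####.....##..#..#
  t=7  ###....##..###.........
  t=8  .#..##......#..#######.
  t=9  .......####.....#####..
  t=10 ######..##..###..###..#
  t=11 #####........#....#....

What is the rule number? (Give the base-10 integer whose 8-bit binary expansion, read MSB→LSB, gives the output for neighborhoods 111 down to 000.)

  ### -> #   bit 7 = 1  t=2,i=1
  ##. -> .   bit 6 = 0  t=1,i=6
  #.# -> #   bit 5 = 1  t=0,i=9
  #.. -> .   bit 4 = 0  t=0,i=1
  .## -> .   bit 3 = 0  t=1,i=5
  .#. -> .   bit 2 = 0  t=0,i=0
  ..# -> .   bit 1 = 0  t=0,i=2
  ... -> #   bit 0 = 1  t=0,i=5
  bits 10100001 = 161

161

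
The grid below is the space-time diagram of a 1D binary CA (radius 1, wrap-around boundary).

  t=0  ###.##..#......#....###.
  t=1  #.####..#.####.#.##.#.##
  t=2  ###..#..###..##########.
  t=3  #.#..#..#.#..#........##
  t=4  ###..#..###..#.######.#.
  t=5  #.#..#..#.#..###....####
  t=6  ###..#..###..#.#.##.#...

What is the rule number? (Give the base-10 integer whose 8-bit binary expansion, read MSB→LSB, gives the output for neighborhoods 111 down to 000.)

  nb ###: next=.  (t=0,i=1, bit7=0)
  nb ##.: next=#  (t=0,i=2, bit6=1)
  nb #.#: next=#  (t=0,i=3, bit5=1)
  nb #..: next=.  (t=0,i=6, bit4=0)
  nb .##: next=#  (t=0,i=0, bit3=1)
  nb .#.: next=#  (t=0,i=8, bit2=1)
  nb ..#: next=.  (t=0,i=7, bit1=0)
  nb ...: next=#  (t=0,i=10, bit0=1)
  bits 01101101 = 109

109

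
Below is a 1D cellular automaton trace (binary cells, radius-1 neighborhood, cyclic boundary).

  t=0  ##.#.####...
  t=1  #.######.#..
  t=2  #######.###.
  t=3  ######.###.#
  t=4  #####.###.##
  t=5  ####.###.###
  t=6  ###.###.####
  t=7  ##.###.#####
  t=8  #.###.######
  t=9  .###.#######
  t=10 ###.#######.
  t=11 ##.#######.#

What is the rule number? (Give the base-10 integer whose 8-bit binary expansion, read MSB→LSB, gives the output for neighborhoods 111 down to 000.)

  ### -> #   bit 7 = 1  t=0,i=6
  ##. -> .   bit 6 = 0  t=0,i=1
  #.# -> #   bit 5 = 1  t=0,i=2
  #.. -> #   bit 4 = 1  t=0,i=9
  .## -> #   bit 3 = 1  t=0,i=0
  .#. -> #   bit 2 = 1  t=0,i=3
  ..# -> .   bit 1 = 0  t=0,i=11
  ... -> .   bit 0 = 0  t=0,i=10
  bits 10111100 = 188

188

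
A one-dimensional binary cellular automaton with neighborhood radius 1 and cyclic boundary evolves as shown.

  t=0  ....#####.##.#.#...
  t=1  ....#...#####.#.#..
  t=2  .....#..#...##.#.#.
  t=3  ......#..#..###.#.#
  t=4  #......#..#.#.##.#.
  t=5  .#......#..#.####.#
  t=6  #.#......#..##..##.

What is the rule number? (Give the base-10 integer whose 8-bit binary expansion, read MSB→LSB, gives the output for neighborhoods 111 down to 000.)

120

  ###|.  b7=0 t=0,i=5
  ##.|#  b6=1 t=0,i=8
  #.#|#  b5=1 t=0,i=9
  #..|#  b4=1 t=0,i=16
  .##|#  b3=1 t=0,i=4
  .#.|.  b2=0 t=0,i=13
  ..#|.  b1=0 t=0,i=3
  ...|.  b0=0 t=0,i=0
  bits 01111000 = 120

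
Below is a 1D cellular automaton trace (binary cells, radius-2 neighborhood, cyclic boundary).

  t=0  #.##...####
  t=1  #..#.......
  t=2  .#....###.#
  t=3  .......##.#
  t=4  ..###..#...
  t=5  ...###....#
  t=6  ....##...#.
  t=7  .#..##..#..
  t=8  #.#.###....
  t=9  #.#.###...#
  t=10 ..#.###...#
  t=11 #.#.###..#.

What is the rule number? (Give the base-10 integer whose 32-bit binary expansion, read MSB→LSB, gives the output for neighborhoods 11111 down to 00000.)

  [31] ##### => .  t=0,i=9
  [30] ####. => .  t=0,i=10
  [29] ###.# => #  t=0,i=0
  [28] ###.. => #  t=4,i=4
  [27] ##.## => .  t=0,i=1
  [26] ##.#. => .  t=2,i=9
  [25] ##..# => #  t=4,i=5
  [24] ##... => .  t=0,i=4
  [23] #.### => #  t=8,i=4
  [22] #.##. => .  t=0,i=2
  [21] #.#.# => #  t=2,i=10
  [20] #.#.. => .  t=2,i=1
  [19] #..## => .  t=7,i=3
  [18] #..#. => .  t=1,i=2
  [17] #...# => .  t=0,i=5
  [16] #.... => .  t=1,i=5
  [15] .#### => .  t=0,i=8
  [14] .###. => #  t=2,i=7
  [13] .##.# => .  t=3,i=8
  [12] .##.. => #  t=0,i=3
  [11] .#.## => .  t=8,i=3
  [10] .#.#. => .  t=2,i=0
  [9] .#..# => #  t=1,i=1
  [8] .#... => .  t=1,i=4
  [7] ..### => .  t=0,i=7
  [6] ..##. => #  t=3,i=7
  [5] ..#.# => #  t=8,i=0
  [4] ..#.. => .  t=1,i=0
  [3] ...## => .  t=0,i=6
  [2] ...#. => #  t=1,i=10
  [1] ....# => .  t=1,i=9
  [0] ..... => #  t=1,i=6
  bits 00110010101000000101001001100101 = 849367653

849367653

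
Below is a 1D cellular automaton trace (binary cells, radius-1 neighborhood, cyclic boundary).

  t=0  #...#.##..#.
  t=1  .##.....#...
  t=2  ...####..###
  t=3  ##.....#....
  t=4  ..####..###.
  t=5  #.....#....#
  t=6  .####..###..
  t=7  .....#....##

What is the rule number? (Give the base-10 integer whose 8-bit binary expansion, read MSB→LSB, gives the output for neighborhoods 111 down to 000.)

17

  ###|.  b7=0 t=2,i=4
  ##.|.  b6=0 t=0,i=7
  #.#|.  b5=0 t=0,i=5
  #..|#  b4=1 t=0,i=1
  .##|.  b3=0 t=0,i=6
  .#.|.  b2=0 t=0,i=0
  ..#|.  b1=0 t=0,i=3
  ...|#  b0=1 t=0,i=2
  bits 00010001 = 17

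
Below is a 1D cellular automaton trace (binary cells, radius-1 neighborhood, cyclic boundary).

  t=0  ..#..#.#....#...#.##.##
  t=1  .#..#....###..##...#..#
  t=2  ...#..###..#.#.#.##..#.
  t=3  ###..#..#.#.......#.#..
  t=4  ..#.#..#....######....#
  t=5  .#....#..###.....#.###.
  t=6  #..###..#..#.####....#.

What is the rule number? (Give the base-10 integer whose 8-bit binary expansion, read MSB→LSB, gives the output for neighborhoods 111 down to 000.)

67

  nb ###: next=.  (t=1,i=10, bit7=0)
  nb ##.: next=#  (t=0,i=19, bit6=1)
  nb #.#: next=.  (t=0,i=6, bit5=0)
  nb #..: next=.  (t=0,i=0, bit4=0)
  nb .##: next=.  (t=0,i=18, bit3=0)
  nb .#.: next=.  (t=0,i=2, bit2=0)
  nb ..#: next=#  (t=0,i=1, bit1=1)
  nb ...: next=#  (t=0,i=9, bit0=1)
  bits 01000011 = 67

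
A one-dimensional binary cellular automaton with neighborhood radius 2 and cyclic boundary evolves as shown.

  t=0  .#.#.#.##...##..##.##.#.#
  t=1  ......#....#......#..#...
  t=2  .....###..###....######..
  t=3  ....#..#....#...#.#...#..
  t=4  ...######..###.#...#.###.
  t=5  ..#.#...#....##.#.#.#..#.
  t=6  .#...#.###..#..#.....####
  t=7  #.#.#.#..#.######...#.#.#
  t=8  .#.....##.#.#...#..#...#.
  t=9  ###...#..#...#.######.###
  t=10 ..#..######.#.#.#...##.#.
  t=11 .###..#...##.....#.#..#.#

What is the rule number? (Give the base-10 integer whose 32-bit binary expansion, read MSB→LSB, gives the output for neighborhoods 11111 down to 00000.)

  ##### -> .   bit 31 = 0  t=2,i=19
  ####. -> .   bit 30 = 0  t=2,i=21
  ###.# -> #   bit 29 = 1  t=4,i=13
  ###.. -> #   bit 28 = 1  t=2,i=7
  ##.## -> #   bit 27 = 1  t=0,i=18
  ##.#. -> #   bit 26 = 1  t=0,i=21
  ##..# -> .   bit 25 = 0  t=0,i=14
  ##... -> .   bit 24 = 0  t=0,i=9
  #.### -> .   bit 23 = 0  t=4,i=21
  #.##. -> .   bit 22 = 0  t=0,i=7
  #.#.# -> .   bit 21 = 0  t=0,i=1
  #.#.. -> .   bit 20 = 0  t=3,i=18
  #..## -> .   bit 19 = 0  t=0,i=15
  #..#. -> #   bit 18 = 1  t=1,i=20
  #...# -> .   bit 17 = 0  t=0,i=10
  #.... -> .   bit 16 = 0  t=1,i=8
  .#### -> #   bit 15 = 1  t=2,i=18
  .###. -> .   bit 14 = 0  t=2,i=6
  .##.# -> .   bit 13 = 0  t=0,i=17
  .##.. -> .   bit 12 = 0  t=0,i=8
  .#.## -> #   bit 11 = 1  t=0,i=6
  .#.#. -> .   bit 10 = 0  t=0,i=0
  .#..# -> #   bit 9 = 1  t=1,i=19
  .#... -> #   bit 8 = 1  t=1,i=7
  ..### -> .   bit 7 = 0  t=2,i=5
  ..##. -> .   bit 6 = 0  t=0,i=12
  ..#.# -> .   bit 5 = 0  t=3,i=16
  ..#.. -> #   bit 4 = 1  t=1,i=6
  ...## -> #   bit 3 = 1  t=0,i=11
  ...#. -> #   bit 2 = 1  t=1,i=5
  ....# -> .   bit 1 = 0  t=1,i=4
  ..... -> .   bit 0 = 0  t=1,i=0
  bits 00111100000001001000101100011100 = 1006930716

1006930716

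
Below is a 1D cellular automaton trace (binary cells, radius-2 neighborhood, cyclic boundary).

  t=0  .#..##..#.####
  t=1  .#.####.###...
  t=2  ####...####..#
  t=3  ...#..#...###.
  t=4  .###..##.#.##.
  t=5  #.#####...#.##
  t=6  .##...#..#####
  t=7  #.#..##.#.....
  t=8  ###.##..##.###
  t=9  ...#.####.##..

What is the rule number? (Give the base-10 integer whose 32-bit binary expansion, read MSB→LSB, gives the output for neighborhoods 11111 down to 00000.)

446193023

  ##### -> .   bit 31 = 0  t=2,i=1
  ####. -> .   bit 30 = 0  t=0,i=12
  ###.# -> .   bit 29 = 0  t=0,i=13
  ###.. -> #   bit 28 = 1  t=1,i=10
  ##.## -> #   bit 27 = 1  t=1,i=7
  ##.#. -> .   bit 26 = 0  t=0,i=0
  ##..# -> #   bit 25 = 1  t=0,i=6
  ##... -> .   bit 24 = 0  t=1,i=11
  #.### -> #   bit 23 = 1  t=0,i=10
  #.##. -> .   bit 22 = 0  t=4,i=11
  #.#.# -> .   bit 21 = 0  t=4,i=9
  #.#.. -> #   bit 20 = 1  t=0,i=1
  #..## -> #   bit 19 = 1  t=0,i=3
  #..#. -> .   bit 18 = 0  t=0,i=7
  #...# -> .   bit 17 = 0  t=2,i=5
  #.... -> .   bit 16 = 0  t=1,i=12
  .#### -> .   bit 15 = 0  t=0,i=11
  .###. -> #   bit 14 = 1  t=1,i=9
  .##.# -> .   bit 13 = 0  t=4,i=7
  .##.. -> #   bit 12 = 1  t=0,i=5
  .#.## -> #   bit 11 = 1  t=0,i=9
  .#.#. -> #   bit 10 = 1  t=7,i=1
  .#..# -> .   bit 9 = 0  t=0,i=2
  .#... -> #   bit 8 = 1  t=3,i=7
  ..### -> .   bit 7 = 0  t=2,i=7
  ..##. -> #   bit 6 = 1  t=0,i=4
  ..#.# -> #   bit 5 = 1  t=0,i=8
  ..#.. -> #   bit 4 = 1  t=3,i=3
  ...## -> #   bit 3 = 1  t=2,i=6
  ...#. -> #   bit 2 = 1  t=1,i=0
  ....# -> #   bit 1 = 1  t=1,i=13
  ..... -> #   bit 0 = 1  t=7,i=11
  bits 00011010100110000101110101111111 = 446193023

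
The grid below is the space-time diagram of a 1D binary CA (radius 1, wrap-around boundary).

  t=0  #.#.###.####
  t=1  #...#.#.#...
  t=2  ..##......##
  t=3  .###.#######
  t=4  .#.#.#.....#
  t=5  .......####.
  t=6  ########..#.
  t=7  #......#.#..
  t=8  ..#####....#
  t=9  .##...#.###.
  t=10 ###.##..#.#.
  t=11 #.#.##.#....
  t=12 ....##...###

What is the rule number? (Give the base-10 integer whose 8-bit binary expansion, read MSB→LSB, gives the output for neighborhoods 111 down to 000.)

75

  [7] ### => .  t=0,i=5
  [6] ##. => #  t=0,i=0
  [5] #.# => .  t=0,i=1
  [4] #.. => .  t=1,i=1
  [3] .## => #  t=0,i=4
  [2] .#. => .  t=0,i=2
  [1] ..# => #  t=1,i=3
  [0] ... => #  t=1,i=2
  bits 01001011 = 75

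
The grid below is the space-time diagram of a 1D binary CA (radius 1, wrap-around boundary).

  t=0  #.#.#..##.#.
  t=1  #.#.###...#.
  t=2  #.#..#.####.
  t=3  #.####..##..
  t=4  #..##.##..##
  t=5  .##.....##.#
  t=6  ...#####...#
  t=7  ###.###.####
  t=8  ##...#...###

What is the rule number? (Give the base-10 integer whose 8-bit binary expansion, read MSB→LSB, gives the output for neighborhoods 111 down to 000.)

  ### -> #   bit 7 = 1  t=1,i=5
  ##. -> .   bit 6 = 0  t=0,i=8
  #.# -> .   bit 5 = 0  t=0,i=1
  #.. -> #   bit 4 = 1  t=0,i=5
  .## -> .   bit 3 = 0  t=0,i=7
  .#. -> #   bit 2 = 1  t=0,i=0
  ..# -> #   bit 1 = 1  t=0,i=6
  ... -> #   bit 0 = 1  t=1,i=8
  bits 10010111 = 151

151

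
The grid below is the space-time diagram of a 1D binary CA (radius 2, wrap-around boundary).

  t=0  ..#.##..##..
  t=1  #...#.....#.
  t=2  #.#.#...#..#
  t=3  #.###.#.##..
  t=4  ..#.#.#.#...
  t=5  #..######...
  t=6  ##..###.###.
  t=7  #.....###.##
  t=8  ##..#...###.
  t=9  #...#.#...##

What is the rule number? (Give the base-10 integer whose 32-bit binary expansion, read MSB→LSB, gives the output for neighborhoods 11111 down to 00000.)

3119687186

  #####|#  b31=1 t=5,i=5
  ####.|.  b30=0 t=5,i=7
  ###.#|#  b29=1 t=3,i=4
  ###..|#  b28=1 t=5,i=8
  ##.##|#  b27=1 t=6,i=7
  ##.#.|.  b26=0 t=2,i=1
  ##..#|.  b25=0 t=0,i=6
  ##...|#  b24=1 t=0,i=10
  #.###|#  b23=1 t=3,i=2
  #.##.|#  b22=1 t=0,i=4
  #.#.#|#  b21=1 t=2,i=2
  #.#..|#  b20=1 t=1,i=0
  #..##|.  b19=0 t=0,i=7
  #..#.|.  b18=0 t=3,i=11
  #...#|#  b17=1 t=1,i=2
  #....|.  b16=0 t=0,i=11
  .####|#  b15=1 t=5,i=4
  .###.|.  b14=0 t=3,i=3
  .##.#|#  b13=1 t=2,i=0
  .##..|.  b12=0 t=0,i=5
  .#.##|.  b11=0 t=0,i=3
  .#.#.|#  b10=1 t=1,i=11
  .#..#|#  b9=1 t=2,i=9
  .#...|.  b8=0 t=1,i=1
  ..###|.  b7=0 t=5,i=3
  ..##.|.  b6=0 t=0,i=8
  ..#.#|.  b5=0 t=0,i=2
  ..#..|#  b4=1 t=1,i=4
  ...##|.  b3=0 t=7,i=5
  ...#.|.  b2=0 t=0,i=1
  ....#|#  b1=1 t=0,i=0
  .....|.  b0=0 t=1,i=7
  bits 10111001111100101010011000010010 = 3119687186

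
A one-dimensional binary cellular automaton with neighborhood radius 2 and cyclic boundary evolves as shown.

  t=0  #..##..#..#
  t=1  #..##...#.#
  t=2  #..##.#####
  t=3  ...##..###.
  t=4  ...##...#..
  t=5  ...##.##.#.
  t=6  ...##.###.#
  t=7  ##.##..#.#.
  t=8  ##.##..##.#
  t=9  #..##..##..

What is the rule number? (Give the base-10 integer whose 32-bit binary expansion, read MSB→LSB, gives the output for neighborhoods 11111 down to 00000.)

  ##### -> #   bit 31 = 1  t=2,i=8
  ####. -> .   bit 30 = 0  t=2,i=10
  ###.# -> .   bit 29 = 0  t=6,i=8
  ###.. -> .   bit 28 = 0  t=2,i=0
  ##.## -> .   bit 27 = 0  t=2,i=5
  ##.#. -> #   bit 26 = 1  t=5,i=8
  ##..# -> .   bit 25 = 0  t=0,i=1
  ##... -> .   bit 24 = 0  t=1,i=5
  #.### -> .   bit 23 = 0  t=2,i=6
  #.##. -> #   bit 22 = 1  t=1,i=10
  #.#.# -> .   bit 21 = 0  t=7,i=9
  #.#.. -> .   bit 20 = 0  t=5,i=9
  #..## -> .   bit 19 = 0  t=0,i=2
  #..#. -> .   bit 18 = 0  t=0,i=6
  #...# -> #   bit 17 = 1  t=1,i=6
  #.... -> .   bit 16 = 0  t=3,i=0
  .#### -> #   bit 15 = 1  t=2,i=7
  .###. -> #   bit 14 = 1  t=3,i=8
  .##.# -> #   bit 13 = 1  t=2,i=4
  .##.. -> #   bit 12 = 1  t=0,i=0
  .#.## -> #   bit 11 = 1  t=1,i=9
  .#.#. -> #   bit 10 = 1  t=7,i=8
  .#..# -> #   bit 9 = 1  t=0,i=8
  .#... -> #   bit 8 = 1  t=4,i=9
  ..### -> .   bit 7 = 0  t=3,i=7
  ..##. -> #   bit 6 = 1  t=0,i=3
  ..#.# -> #   bit 5 = 1  t=1,i=8
  ..#.. -> .   bit 4 = 0  t=0,i=7
  ...## -> .   bit 3 = 0  t=3,i=2
  ...#. -> #   bit 2 = 1  t=1,i=7
  ....# -> .   bit 1 = 0  t=3,i=1
  ..... -> .   bit 0 = 0  t=4,i=0
  bits 10000100010000101111111101100100 = 2218983268

2218983268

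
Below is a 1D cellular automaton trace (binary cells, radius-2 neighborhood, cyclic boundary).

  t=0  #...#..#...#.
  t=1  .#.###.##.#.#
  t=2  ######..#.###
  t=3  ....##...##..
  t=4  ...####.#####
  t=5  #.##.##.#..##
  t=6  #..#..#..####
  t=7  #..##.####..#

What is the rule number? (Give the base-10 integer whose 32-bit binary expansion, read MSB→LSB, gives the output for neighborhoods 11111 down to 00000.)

  [31] ##### => .  t=2,i=0
  [30] ####. => #  t=2,i=4
  [29] ###.# => #  t=1,i=5
  [28] ###.. => #  t=2,i=5
  [27] ##.## => .  t=1,i=6
  [26] ##.#. => .  t=1,i=9
  [25] ##..# => .  t=2,i=6
  [24] ##... => #  t=3,i=6
  [23] #.### => #  t=1,i=3
  [22] #.##. => .  t=1,i=7
  [21] #.#.# => #  t=1,i=1
  [20] #.#.. => .  t=0,i=0
  [19] #..## => #  t=5,i=10
  [18] #..#. => .  t=0,i=6
  [17] #...# => .  t=0,i=2
  [16] #.... => #  t=3,i=12
  [15] .#### => .  t=2,i=11
  [14] .###. => #  t=1,i=4
  [13] .##.# => #  t=1,i=8
  [12] .##.. => #  t=3,i=5
  [11] .#.## => #  t=1,i=2
  [10] .#.#. => #  t=0,i=12
  [9] .#..# => #  t=0,i=5
  [8] .#... => #  t=0,i=1
  [7] ..### => #  t=4,i=3
  [6] ..##. => #  t=3,i=4
  [5] ..#.# => .  t=0,i=11
  [4] ..#.. => #  t=0,i=4
  [3] ...## => #  t=3,i=3
  [2] ...#. => #  t=0,i=3
  [1] ....# => .  t=3,i=2
  [0] ..... => .  t=3,i=0
  bits 01110001101010010111111111011100 = 1906933724

1906933724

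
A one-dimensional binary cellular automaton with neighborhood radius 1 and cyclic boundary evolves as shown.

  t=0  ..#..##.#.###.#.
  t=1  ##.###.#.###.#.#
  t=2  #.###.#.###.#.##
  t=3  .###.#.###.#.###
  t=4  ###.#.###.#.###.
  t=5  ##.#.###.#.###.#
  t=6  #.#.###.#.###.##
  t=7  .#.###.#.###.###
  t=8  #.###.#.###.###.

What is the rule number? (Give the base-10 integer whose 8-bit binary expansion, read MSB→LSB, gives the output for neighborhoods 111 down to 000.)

  [7] ### => #  t=0,i=11
  [6] ##. => .  t=0,i=6
  [5] #.# => #  t=0,i=7
  [4] #.. => #  t=0,i=3
  [3] .## => #  t=0,i=5
  [2] .#. => .  t=0,i=2
  [1] ..# => #  t=0,i=1
  [0] ... => #  t=0,i=0
  bits 10111011 = 187

187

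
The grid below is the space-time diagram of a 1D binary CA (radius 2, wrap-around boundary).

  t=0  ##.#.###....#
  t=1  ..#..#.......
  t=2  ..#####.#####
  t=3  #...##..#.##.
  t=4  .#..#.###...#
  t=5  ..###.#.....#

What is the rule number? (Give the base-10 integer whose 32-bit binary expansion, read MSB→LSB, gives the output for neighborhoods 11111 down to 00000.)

3330540401

  ##### -> #   bit 31 = 1  t=2,i=4
  ####. -> #   bit 30 = 1  t=2,i=5
  ###.# -> .   bit 29 = 0  t=0,i=1
  ###.. -> .   bit 28 = 0  t=0,i=7
  ##.## -> .   bit 27 = 0  t=2,i=7
  ##.#. -> #   bit 26 = 1  t=0,i=2
  ##..# -> #   bit 25 = 1  t=2,i=0
  ##... -> .   bit 24 = 0  t=0,i=8
  #.### -> #   bit 23 = 1  t=0,i=5
  #.##. -> .   bit 22 = 0  t=3,i=10
  #.#.# -> .   bit 21 = 0  t=0,i=3
  #.#.. -> .   bit 20 = 0  t=3,i=0
  #..## -> .   bit 19 = 0  t=2,i=1
  #..#. -> #   bit 18 = 1  t=1,i=4
  #...# -> .   bit 17 = 0  t=3,i=2
  #.... -> .   bit 16 = 0  t=0,i=9
  .#### -> .   bit 15 = 0  t=2,i=3
  .###. -> .   bit 14 = 0  t=0,i=0
  .##.# -> .   bit 13 = 0  t=3,i=11
  .##.. -> .   bit 12 = 0  t=3,i=5
  .#.## -> .   bit 11 = 0  t=0,i=4
  .#.#. -> .   bit 10 = 0  t=4,i=0
  .#..# -> #   bit 9 = 1  t=1,i=3
  .#... -> #   bit 8 = 1  t=1,i=6
  ..### -> .   bit 7 = 0  t=0,i=12
  ..##. -> #   bit 6 = 1  t=3,i=4
  ..#.# -> #   bit 5 = 1  t=3,i=8
  ..#.. -> #   bit 4 = 1  t=1,i=2
  ...## -> .   bit 3 = 0  t=0,i=11
  ...#. -> .   bit 2 = 0  t=1,i=1
  ....# -> .   bit 1 = 0  t=0,i=10
  ..... -> #   bit 0 = 1  t=1,i=8
  bits 11000110100001000000001101110001 = 3330540401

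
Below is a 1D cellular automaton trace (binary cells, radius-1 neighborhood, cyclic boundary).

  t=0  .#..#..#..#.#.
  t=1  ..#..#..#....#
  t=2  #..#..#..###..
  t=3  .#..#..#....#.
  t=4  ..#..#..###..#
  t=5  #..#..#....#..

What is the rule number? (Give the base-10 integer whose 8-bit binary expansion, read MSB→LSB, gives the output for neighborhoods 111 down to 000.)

  ###|.  b7=0 t=2,i=10
  ##.|.  b6=0 t=2,i=11
  #.#|.  b5=0 t=0,i=11
  #..|#  b4=1 t=0,i=2
  .##|.  b3=0 t=2,i=9
  .#.|.  b2=0 t=0,i=1
  ..#|.  b1=0 t=0,i=0
  ...|#  b0=1 t=1,i=10
  bits 00010001 = 17

17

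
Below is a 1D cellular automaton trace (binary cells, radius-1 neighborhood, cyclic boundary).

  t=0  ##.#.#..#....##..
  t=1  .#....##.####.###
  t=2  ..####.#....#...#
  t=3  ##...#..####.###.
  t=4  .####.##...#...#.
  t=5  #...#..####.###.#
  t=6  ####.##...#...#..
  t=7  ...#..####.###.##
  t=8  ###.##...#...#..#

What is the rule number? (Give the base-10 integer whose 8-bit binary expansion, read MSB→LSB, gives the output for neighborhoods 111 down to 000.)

  nb ###: next=.  (t=1,i=10, bit7=0)
  nb ##.: next=#  (t=0,i=1, bit6=1)
  nb #.#: next=.  (t=0,i=2, bit5=0)
  nb #..: next=#  (t=0,i=6, bit4=1)
  nb .##: next=.  (t=0,i=0, bit3=0)
  nb .#.: next=.  (t=0,i=3, bit2=0)
  nb ..#: next=#  (t=0,i=7, bit1=1)
  nb ...: next=#  (t=0,i=10, bit0=1)
  bits 01010011 = 83

83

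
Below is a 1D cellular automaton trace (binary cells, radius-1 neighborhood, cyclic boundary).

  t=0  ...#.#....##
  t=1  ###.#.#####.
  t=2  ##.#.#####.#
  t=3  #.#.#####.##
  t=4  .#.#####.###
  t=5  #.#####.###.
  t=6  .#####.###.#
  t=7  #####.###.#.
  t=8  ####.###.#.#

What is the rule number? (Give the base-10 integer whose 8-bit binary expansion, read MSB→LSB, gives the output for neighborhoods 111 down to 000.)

  ###|#  b7=1 t=1,i=1
  ##.|.  b6=0 t=0,i=11
  #.#|#  b5=1 t=0,i=4
  #..|#  b4=1 t=0,i=0
  .##|#  b3=1 t=0,i=10
  .#.|.  b2=0 t=0,i=3
  ..#|#  b1=1 t=0,i=2
  ...|#  b0=1 t=0,i=1
  bits 10111011 = 187

187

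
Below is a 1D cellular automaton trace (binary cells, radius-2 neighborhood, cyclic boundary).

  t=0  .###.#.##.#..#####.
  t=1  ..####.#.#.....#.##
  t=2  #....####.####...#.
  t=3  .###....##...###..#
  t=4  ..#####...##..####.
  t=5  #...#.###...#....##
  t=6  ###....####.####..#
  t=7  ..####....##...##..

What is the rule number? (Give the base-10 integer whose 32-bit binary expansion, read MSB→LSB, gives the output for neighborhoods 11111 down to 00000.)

  #####|#  b31=1 t=0,i=15
  ####.|.  b30=0 t=0,i=16
  ###.#|#  b29=1 t=0,i=3
  ###..|#  b28=1 t=0,i=17
  ##.##|#  b27=1 t=2,i=9
  ##.#.|#  b26=1 t=0,i=4
  ##..#|#  b25=1 t=0,i=18
  ##...|#  b24=1 t=2,i=14
  #.###|.  b23=0 t=2,i=10
  #.##.|#  b22=1 t=0,i=7
  #.#.#|#  b21=1 t=0,i=5
  #.#..|.  b20=0 t=0,i=10
  #..##|.  b19=0 t=0,i=0
  #..#.|#  b18=1 t=3,i=17
  #...#|#  b17=1 t=2,i=15
  #....|#  b16=1 t=1,i=11
  .####|.  b15=0 t=0,i=14
  .###.|#  b14=1 t=0,i=2
  .##.#|.  b13=0 t=0,i=8
  .##..|.  b12=0 t=1,i=18
  .#.##|.  b11=0 t=0,i=6
  .#.#.|#  b10=1 t=1,i=8
  .#..#|.  b9=0 t=0,i=11
  .#...|#  b8=1 t=1,i=10
  ..###|.  b7=0 t=0,i=1
  ..##.|.  b6=0 t=3,i=8
  ..#.#|.  b5=0 t=1,i=15
  ..#..|#  b4=1 t=5,i=12
  ...##|.  b3=0 t=2,i=4
  ...#.|.  b2=0 t=1,i=14
  ....#|#  b1=1 t=1,i=13
  .....|#  b0=1 t=1,i=12
  bits 10111111011001110100010100010011 = 3211216147

3211216147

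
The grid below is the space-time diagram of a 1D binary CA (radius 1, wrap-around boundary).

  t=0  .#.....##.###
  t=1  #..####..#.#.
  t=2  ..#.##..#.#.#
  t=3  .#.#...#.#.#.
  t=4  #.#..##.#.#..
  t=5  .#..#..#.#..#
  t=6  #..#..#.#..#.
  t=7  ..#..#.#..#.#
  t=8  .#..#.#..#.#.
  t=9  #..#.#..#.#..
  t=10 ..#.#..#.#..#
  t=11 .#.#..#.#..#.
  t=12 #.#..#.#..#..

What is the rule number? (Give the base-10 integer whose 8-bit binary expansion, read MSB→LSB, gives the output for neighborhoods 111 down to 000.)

  [7] ### => #  t=0,i=11
  [6] ##. => .  t=0,i=8
  [5] #.# => #  t=0,i=0
  [4] #.. => .  t=0,i=2
  [3] .## => .  t=0,i=7
  [2] .#. => .  t=0,i=1
  [1] ..# => #  t=0,i=6
  [0] ... => #  t=0,i=3
  bits 10100011 = 163

163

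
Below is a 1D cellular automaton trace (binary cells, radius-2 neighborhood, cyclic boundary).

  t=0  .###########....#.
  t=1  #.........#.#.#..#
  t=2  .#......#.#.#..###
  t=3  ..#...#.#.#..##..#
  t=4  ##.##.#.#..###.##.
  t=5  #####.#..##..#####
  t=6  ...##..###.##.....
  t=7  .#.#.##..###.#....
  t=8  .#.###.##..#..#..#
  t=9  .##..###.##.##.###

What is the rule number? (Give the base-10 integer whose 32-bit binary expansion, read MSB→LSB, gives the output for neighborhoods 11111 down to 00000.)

1802382178

  nb #####: next=.  (t=0,i=3, bit31=0)
  nb ####.: next=#  (t=0,i=10, bit30=1)
  nb ###.#: next=#  (t=2,i=17, bit29=1)
  nb ###..: next=.  (t=0,i=11, bit28=0)
  nb ##.##: next=#  (t=4,i=2, bit27=1)
  nb ##.#.: next=.  (t=2,i=0, bit26=0)
  nb ##..#: next=#  (t=3,i=15, bit25=1)
  nb ##...: next=#  (t=0,i=12, bit24=1)
  nb #.###: next=.  (t=8,i=3, bit23=0)
  nb #.##.: next=#  (t=4,i=0, bit22=1)
  nb #.#.#: next=#  (t=1,i=12, bit21=1)
  nb #.#..: next=.  (t=1,i=14, bit20=0)
  nb #..##: next=#  (t=0,i=0, bit19=1)
  nb #..#.: next=#  (t=3,i=1, bit18=1)
  nb #...#: next=#  (t=3,i=4, bit17=1)
  nb #....: next=.  (t=0,i=13, bit16=0)
  nb .####: next=.  (t=0,i=2, bit15=0)
  nb .###.: next=.  (t=2,i=16, bit14=0)
  nb .##.#: next=#  (t=4,i=1, bit13=1)
  nb .##..: next=.  (t=1,i=0, bit12=0)
  nb .#.##: next=#  (t=7,i=4, bit11=1)
  nb .#.#.: next=.  (t=1,i=11, bit10=0)
  nb .#..#: next=#  (t=0,i=17, bit9=1)
  nb .#...: next=#  (t=2,i=2, bit8=1)
  nb ..###: next=.  (t=0,i=1, bit7=0)
  nb ..##.: next=#  (t=1,i=17, bit6=1)
  nb ..#.#: next=#  (t=1,i=10, bit5=1)
  nb ..#..: next=.  (t=0,i=16, bit4=0)
  nb ...##: next=.  (t=6,i=2, bit3=0)
  nb ...#.: next=.  (t=0,i=15, bit2=0)
  nb ....#: next=#  (t=0,i=14, bit1=1)
  nb .....: next=.  (t=1,i=3, bit0=0)
  bits 01101011011011100010101101100010 = 1802382178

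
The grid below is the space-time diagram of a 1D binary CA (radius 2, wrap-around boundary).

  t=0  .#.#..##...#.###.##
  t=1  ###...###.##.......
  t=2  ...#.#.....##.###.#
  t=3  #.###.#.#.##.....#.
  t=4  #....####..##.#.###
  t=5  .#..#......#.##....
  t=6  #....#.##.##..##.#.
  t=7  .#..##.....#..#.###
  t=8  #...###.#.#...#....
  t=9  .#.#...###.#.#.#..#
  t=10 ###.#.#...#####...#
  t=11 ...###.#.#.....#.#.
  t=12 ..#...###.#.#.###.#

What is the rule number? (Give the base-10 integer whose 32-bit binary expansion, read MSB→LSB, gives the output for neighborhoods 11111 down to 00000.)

85988717

  nb #####: next=.  (t=10,i=12, bit31=0)
  nb ####.: next=.  (t=4,i=7, bit30=0)
  nb ###.#: next=.  (t=0,i=15, bit29=0)
  nb ###..: next=.  (t=1,i=2, bit28=0)
  nb ##.##: next=.  (t=0,i=16, bit27=0)
  nb ##.#.: next=#  (t=0,i=0, bit26=1)
  nb ##..#: next=.  (t=4,i=9, bit25=0)
  nb ##...: next=#  (t=0,i=8, bit24=1)
  nb #.###: next=.  (t=0,i=13, bit23=0)
  nb #.##.: next=.  (t=0,i=17, bit22=0)
  nb #.#.#: next=#  (t=0,i=1, bit21=1)
  nb #.#..: next=.  (t=0,i=3, bit20=0)
  nb #..##: next=.  (t=0,i=5, bit19=0)
  nb #..#.: next=.  (t=5,i=3, bit18=0)
  nb #...#: next=.  (t=0,i=9, bit17=0)
  nb #....: next=.  (t=1,i=13, bit16=0)
  nb .####: next=.  (t=4,i=6, bit15=0)
  nb .###.: next=.  (t=0,i=14, bit14=0)
  nb .##.#: next=.  (t=0,i=18, bit13=0)
  nb .##..: next=#  (t=0,i=7, bit12=1)
  nb .#.##: next=.  (t=0,i=12, bit11=0)
  nb .#.#.: next=#  (t=0,i=2, bit10=1)
  nb .#..#: next=.  (t=0,i=4, bit9=0)
  nb .#...: next=#  (t=2,i=0, bit8=1)
  nb ..###: next=.  (t=1,i=0, bit7=0)
  nb ..##.: next=#  (t=0,i=6, bit6=1)
  nb ..#.#: next=#  (t=0,i=11, bit5=1)
  nb ..#..: next=.  (t=5,i=1, bit4=0)
  nb ...##: next=#  (t=1,i=5, bit3=1)
  nb ...#.: next=#  (t=0,i=10, bit2=1)
  nb ....#: next=.  (t=1,i=17, bit1=0)
  nb .....: next=#  (t=1,i=14, bit0=1)
  bits 00000101001000000001010101101101 = 85988717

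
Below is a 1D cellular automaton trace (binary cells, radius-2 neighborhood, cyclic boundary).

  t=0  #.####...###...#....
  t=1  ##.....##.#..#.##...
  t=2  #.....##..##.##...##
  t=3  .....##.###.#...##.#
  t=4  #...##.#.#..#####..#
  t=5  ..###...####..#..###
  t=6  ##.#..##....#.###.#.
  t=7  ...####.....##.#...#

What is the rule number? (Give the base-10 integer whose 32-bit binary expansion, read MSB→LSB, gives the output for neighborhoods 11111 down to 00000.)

  #####|#  b31=1 t=4,i=14
  ####.|.  b30=0 t=0,i=4
  ###.#|.  b29=0 t=3,i=10
  ###..|.  b28=0 t=0,i=5
  ##.##|#  b27=1 t=2,i=12
  ##.#.|.  b26=0 t=1,i=9
  ##..#|#  b25=1 t=2,i=8
  ##...|.  b24=0 t=0,i=6
  #.###|.  b23=0 t=0,i=2
  #.##.|.  b22=0 t=1,i=15
  #.#.#|.  b21=0 t=4,i=7
  #.#..|#  b20=1 t=1,i=10
  #..##|#  b19=1 t=2,i=9
  #..#.|.  b18=0 t=1,i=12
  #...#|#  b17=1 t=0,i=7
  #....|.  b16=0 t=0,i=17
  .####|.  b15=0 t=0,i=3
  .###.|#  b14=1 t=0,i=10
  .##.#|.  b13=0 t=1,i=8
  .##..|.  b12=0 t=1,i=1
  .#.##|#  b11=1 t=0,i=1
  .#.#.|#  b10=1 t=4,i=8
  .#..#|#  b9=1 t=1,i=11
  .#...|#  b8=1 t=0,i=16
  ..###|.  b7=0 t=0,i=9
  ..##.|#  b6=1 t=1,i=0
  ..#.#|#  b5=1 t=0,i=0
  ..#..|#  b4=1 t=0,i=15
  ...##|#  b3=1 t=0,i=8
  ...#.|.  b2=0 t=0,i=14
  ....#|.  b1=0 t=0,i=18
  .....|.  b0=0 t=1,i=4
  bits 10001010000110100100111101111000 = 2316980088

2316980088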